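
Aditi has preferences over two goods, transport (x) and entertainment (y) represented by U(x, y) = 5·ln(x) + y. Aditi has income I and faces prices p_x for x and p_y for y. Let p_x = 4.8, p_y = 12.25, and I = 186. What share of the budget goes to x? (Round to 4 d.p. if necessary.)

Set MRS = p_x/p_y: (5/x)/1 = p_x/p_y.
So x*(p_x,p_y) = 5·p_y/p_x, independent of income; and y* = (I − 5·p_y)/p_y.
At the given prices: x* = 5·12.25/4.8 = 12.7604, and y* = 10.1837.
Expenditure on x: 4.8·12.7604 = 61.25; share = 0.3293.

share on x = 0.3293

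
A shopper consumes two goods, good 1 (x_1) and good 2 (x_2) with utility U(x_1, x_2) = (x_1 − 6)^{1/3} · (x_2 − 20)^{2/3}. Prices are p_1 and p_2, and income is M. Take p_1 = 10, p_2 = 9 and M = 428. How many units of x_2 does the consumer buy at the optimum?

x_2* = 33.9259

This is Cobb-Douglas in (x_1−6, x_2−20): tangency gives 1/3·p_2·(x_2−20) = 2/3·p_1·(x_1−6).
After buying the subsistence bundle (6, 20), a share 1/3 of the remaining income goes to x_1: x_1* = 6 + 1/3·(M − 6p_1 − 20p_2)/p_1.
Discretionary income = 428 − 6·10 − 20·9 = 188; x_2* = 20 + 2/3·188/9 = 33.9259.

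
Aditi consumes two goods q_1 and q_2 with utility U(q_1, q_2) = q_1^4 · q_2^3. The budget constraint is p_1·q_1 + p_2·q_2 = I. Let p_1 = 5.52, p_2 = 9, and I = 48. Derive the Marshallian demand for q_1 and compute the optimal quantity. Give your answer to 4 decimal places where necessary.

q_1* = 4.9689

The MRS is (4/3)·q_2/q_1. Set MRS = p_1/p_2.
So 4·p_2·q_2 = 3·p_1·q_1; combined with the budget, a share 4/7 of income goes to q_1.
Demand: q_1*(p_1,p_2,I) = 4/7·I/p_1 and q_2* = 3/7·I/p_2.
At p_1=5.52, p_2=9, I=48: q_1* = 4/7·48/5.52 = 4.9689.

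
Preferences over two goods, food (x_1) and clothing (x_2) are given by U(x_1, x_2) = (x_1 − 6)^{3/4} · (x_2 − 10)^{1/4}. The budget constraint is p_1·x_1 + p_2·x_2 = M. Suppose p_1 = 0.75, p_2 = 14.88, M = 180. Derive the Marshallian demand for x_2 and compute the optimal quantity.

After buying the subsistence bundle (6, 10), a share 0.75 of the remaining income goes to x_1: x_1* = 6 + 0.75·(M − 6p_1 − 10p_2)/p_1.
Discretionary income = 180 − 6·0.75 − 10·14.88 = 26.7; x_2* = 10 + 0.25·26.7/14.88 = 10.4486.

x_2* = 10.4486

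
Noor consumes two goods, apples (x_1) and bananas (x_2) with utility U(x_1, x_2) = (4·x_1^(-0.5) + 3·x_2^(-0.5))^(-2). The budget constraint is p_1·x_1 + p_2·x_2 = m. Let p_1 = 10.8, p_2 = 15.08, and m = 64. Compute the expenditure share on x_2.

Substitute x_2 = (x_2/x_1)·x_1 into the budget: x_1* = m/(p_1 + p_2·(x_2/x_1)).
Numerically x_2/x_1 = 0.660778, so x_1* = 64/(10.8 + 15.08·0.660778) = 3.0822 and x_2* = 0.660778·3.0822 = 2.0366.
Expenditure on x_2: 15.08·2.0366 = 30.7125; share = 0.4799.

share on x_2 = 0.4799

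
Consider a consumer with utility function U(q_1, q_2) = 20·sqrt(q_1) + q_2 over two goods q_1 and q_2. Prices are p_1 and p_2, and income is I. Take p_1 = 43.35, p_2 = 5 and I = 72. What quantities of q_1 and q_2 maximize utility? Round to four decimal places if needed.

q_1* = 1.3303, q_2* = 2.866

Utility is quasi-linear in q_2; the FOC for q_1 is 10/√q_1 = p_1/p_2.
Thus q_1* = (10·p_2/p_1)² — independent of I — with the rest of income spent on q_2.
Plugging in: q_1* = (10·5/43.35)² = 1.3303, q_2* = 2.866.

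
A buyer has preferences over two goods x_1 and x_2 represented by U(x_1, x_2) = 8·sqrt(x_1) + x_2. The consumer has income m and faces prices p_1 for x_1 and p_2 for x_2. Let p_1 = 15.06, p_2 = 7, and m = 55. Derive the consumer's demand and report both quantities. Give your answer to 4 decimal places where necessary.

x_1* = 3.4567, x_2* = 0.4202

Utility is quasi-linear in x_2; the FOC for x_1 is 4/√x_1 = p_1/p_2.
Thus x_1* = (4·p_2/p_1)² — independent of m — with the rest of income spent on x_2.
Plugging in: x_1* = (4·7/15.06)² = 3.4567, x_2* = 0.4202.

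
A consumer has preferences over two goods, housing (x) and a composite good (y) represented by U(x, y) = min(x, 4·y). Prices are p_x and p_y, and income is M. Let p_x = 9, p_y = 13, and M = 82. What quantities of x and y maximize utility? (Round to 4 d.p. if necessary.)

x* = 6.6939, y* = 1.6735

With perfect complements, no substitution: consume in ratio x:y = 4:1.
Budget: p_x·x + p_y·(1/4)·x = M, so (4·p_x + p_y)·x = 4·M.
Demand: x*(p_x,p_y,M) = 4·M/(4·p_x + p_y), y* = M/(4·p_x + p_y).
Here 4·9 + 13 = 49, giving x* = 6.6939 and y* = 1.6735.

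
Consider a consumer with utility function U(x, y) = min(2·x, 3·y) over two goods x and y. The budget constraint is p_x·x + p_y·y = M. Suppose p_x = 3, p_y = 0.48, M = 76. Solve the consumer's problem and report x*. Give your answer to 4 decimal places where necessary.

x* = 22.8916

Leontief preferences: the optimum is at the kink where x/3 = y/2, i.e. y = (2/3)·x.
Budget: p_x·x + p_y·(2/3)·x = M, so (3·p_x + 2·p_y)·x = 3·M.
Demand: x*(p_x,p_y,M) = 3·M/(3·p_x + 2·p_y), y* = 2·M/(3·p_x + 2·p_y).
Here 3·3 + 2·0.48 = 9.96, giving x* = 22.8916.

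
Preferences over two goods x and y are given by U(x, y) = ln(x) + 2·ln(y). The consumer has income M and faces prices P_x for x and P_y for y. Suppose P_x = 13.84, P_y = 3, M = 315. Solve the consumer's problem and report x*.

Demand: x*(P_x,P_y,M) = 1/3·M/P_x and y* = 2/3·M/P_y.
At P_x=13.84, P_y=3, M=315: x* = 1/3·315/13.84 = 7.5867.

x* = 7.5867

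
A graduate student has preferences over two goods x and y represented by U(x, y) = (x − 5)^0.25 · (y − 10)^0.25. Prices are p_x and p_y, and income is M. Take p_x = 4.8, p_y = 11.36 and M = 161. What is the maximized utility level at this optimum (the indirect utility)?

V = 1.2587

Let x' = x−5, y' = y−10. MRS = y'/x' = p_x/p_y.
After buying the subsistence bundle (5, 10), a share 0.5 of the remaining income goes to x: x* = 5 + 0.5·(M − 5p_x − 10p_y)/p_x.
Discretionary income = 161 − 5·4.8 − 10·11.36 = 23.4; x* = 5 + 0.5·23.4/4.8 = 7.4375; y* = 10 + 0.5·23.4/11.36 = 11.0299.
Utility at the optimum: U(7.4375, 11.0299) = 1.2587.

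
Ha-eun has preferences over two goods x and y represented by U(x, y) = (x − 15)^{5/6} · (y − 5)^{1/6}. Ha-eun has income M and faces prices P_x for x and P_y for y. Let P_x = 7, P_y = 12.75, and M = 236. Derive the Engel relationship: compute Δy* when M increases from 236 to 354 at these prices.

Δy* = 1.5425

This is Cobb-Douglas in (x−15, y−5): tangency gives 5/6·P_y·(y−5) = 1/6·P_x·(x−15).
Substituting into the budget: x* = 15 + 5/6·(M − 15·P_x − 5·P_y)/P_x, and y* = 5 + 1/6·(…)/P_y.
Discretionary income = 236 − 15·7 − 5·12.75 = 67.25; y* = 5 + 1/6·67.25/12.75 = 5.8791.
At M' = 354: y* = 7.4216. Change: 7.4216 − 5.8791 = 1.5425.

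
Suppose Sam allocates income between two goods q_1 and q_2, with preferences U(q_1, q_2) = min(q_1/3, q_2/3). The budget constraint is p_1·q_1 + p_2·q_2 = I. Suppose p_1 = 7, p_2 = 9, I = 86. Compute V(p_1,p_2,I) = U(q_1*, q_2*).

Demand: q_1*(p_1,p_2,I) = 3·I/(3·p_1 + 3·p_2), q_2* = 3·I/(3·p_1 + 3·p_2).
Here 3·7 + 3·9 = 48, giving q_1* = 5.375 and q_2* = 5.375.
Utility at the optimum: U(5.375, 5.375) = 1.7917.

V = 1.7917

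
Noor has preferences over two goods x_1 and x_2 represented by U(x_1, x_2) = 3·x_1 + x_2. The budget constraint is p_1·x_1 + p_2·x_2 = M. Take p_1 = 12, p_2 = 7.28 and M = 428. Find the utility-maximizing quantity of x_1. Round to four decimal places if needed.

x_1* = 35.6667

x_1 gives more utility per dollar, so spend all income on x_1: x_1* = M/p_1, x_2* = 0.
Numerically: x_1* = 35.6667, x_2* = 0.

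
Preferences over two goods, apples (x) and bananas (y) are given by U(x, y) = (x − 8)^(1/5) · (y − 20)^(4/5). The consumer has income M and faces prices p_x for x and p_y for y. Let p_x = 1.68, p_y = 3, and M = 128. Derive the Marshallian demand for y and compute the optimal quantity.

y* = 34.5493

MRS = (1/4)·(y−20)/(x−8). Tangency with p_x/p_y gives y−20 = 4·(p_x/p_y)·(x−8).
Substituting into the budget: x* = 8 + 0.2·(M − 8·p_x − 20·p_y)/p_x, and y* = 20 + 0.8·(…)/p_y.
Discretionary income = 128 − 8·1.68 − 20·3 = 54.56; y* = 20 + 0.8·54.56/3 = 34.5493.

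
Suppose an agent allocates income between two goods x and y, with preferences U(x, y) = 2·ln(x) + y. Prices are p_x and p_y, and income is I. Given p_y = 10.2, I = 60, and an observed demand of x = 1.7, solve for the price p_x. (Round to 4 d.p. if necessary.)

MU_x = 2/x, MU_y = 1. Tangency: 2/x = p_x/p_y.
So x*(p_x,p_y) = 2·p_y/p_x, independent of income; and y* = (I − 2·p_y)/p_y.
Set x* = 1.7 in the demand function and solve for p_x: p_x = 12.

p_x = 12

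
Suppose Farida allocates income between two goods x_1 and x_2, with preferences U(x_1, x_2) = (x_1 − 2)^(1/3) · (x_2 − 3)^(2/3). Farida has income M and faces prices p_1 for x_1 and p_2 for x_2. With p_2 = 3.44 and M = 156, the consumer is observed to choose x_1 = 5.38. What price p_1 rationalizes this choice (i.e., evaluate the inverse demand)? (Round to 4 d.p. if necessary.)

p_1 = 12

Let x_1' = x_1−2, x_2' = x_2−3. MRS = (1/2)·x_2'/x_1' = p_1/p_2.
After buying the subsistence bundle (2, 3), a share 1/3 of the remaining income goes to x_1: x_1* = 2 + 1/3·(M − 2p_1 − 3p_2)/p_1.
Set x_1* = 5.38 in the demand function and solve for p_1: p_1 = 12.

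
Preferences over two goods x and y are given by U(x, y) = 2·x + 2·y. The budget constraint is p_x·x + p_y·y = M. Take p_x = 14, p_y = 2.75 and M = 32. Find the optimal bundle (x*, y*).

x* = 0, y* = 11.6364

y gives more utility per dollar, so spend all income on y: y* = M/p_y, x* = 0.
Numerically: x* = 0, y* = 11.6364.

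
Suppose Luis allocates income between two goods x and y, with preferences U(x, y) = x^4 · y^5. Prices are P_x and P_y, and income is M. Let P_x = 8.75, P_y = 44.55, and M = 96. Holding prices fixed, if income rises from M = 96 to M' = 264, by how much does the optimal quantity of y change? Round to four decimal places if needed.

Δy* = 2.095

The MRS is (4/5)·y/x. Set MRS = P_x/P_y.
Rearranging, P_y·y = (5/4)·P_x·x. Substituting into the budget gives P_x·x·(1 + (5/4)) = M.
Demand: x*(P_x,P_y,M) = 4/9·M/P_x and y* = 5/9·M/P_y.
At P_x=8.75, P_y=44.55, M=96: y* = 5/9·96/44.55 = 1.1972.
At M' = 264: y* = 3.2922. Change: 3.2922 − 1.1972 = 2.095.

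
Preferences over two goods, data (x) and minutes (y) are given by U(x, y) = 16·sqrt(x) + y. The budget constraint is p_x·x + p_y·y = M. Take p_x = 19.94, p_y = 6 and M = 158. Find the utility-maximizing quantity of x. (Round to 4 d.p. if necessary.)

Set MRS = p_x/p_y: 8·x^(−1/2) = p_x/p_y.
Solve: √x = 8·p_y/p_x, so x*(p_x,p_y) = (8·p_y/p_x)², and y* = (M − p_x·x*)/p_y.
Plugging in: x* = (8·6/19.94)² = 5.7947.

x* = 5.7947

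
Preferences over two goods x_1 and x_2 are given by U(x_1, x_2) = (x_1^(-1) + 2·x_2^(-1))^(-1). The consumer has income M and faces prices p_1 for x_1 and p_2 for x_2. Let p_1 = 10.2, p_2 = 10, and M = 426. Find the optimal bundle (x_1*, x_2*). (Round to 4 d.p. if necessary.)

Numerically x_2/x_1 = 1.428286, so x_1* = 426/(10.2 + 10·1.428286) = 17.3999 and x_2* = 1.428286·17.3999 = 24.8521.

x_1* = 17.3999, x_2* = 24.8521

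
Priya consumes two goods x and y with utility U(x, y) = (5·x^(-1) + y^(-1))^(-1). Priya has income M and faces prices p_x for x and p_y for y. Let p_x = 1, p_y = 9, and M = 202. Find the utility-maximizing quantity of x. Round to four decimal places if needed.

MRS = MU_x/MU_y = 5·(y/x)^(2). Set equal to p_x/p_y.
Hence y/x = ((1/5)·p_x/p_y)^(1/(2)), i.e. raised to the 0.5 power.
With the ratio pinned down, the budget gives x* = M/(p_x + p_y·(y/x)) and y* = (y/x)·x*.
Numerically y/x = 0.149071, so x* = 202/(1 + 9·0.149071) = 86.2643.

x* = 86.2643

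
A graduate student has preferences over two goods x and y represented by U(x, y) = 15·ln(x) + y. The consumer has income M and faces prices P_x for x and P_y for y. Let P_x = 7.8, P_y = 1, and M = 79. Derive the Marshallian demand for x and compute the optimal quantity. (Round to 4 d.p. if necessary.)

x* = 1.9231

Set MRS = P_x/P_y: (15/x)/1 = P_x/P_y.
So x*(P_x,P_y) = 15·P_y/P_x, independent of income; and y* = (M − 15·P_y)/P_y.
At the given prices: x* = 15·1/7.8 = 1.9231.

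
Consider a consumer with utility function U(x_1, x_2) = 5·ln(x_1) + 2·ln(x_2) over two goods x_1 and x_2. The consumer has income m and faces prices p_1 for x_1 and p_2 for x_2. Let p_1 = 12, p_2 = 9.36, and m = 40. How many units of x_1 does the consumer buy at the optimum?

The MRS is (5/2)·x_2/x_1. Set MRS = p_1/p_2.
Rearranging, p_2·x_2 = (2/5)·p_1·x_1. Substituting into the budget gives p_1·x_1·(1 + (2/5)) = m.
Demand: x_1*(p_1,p_2,m) = 5/7·m/p_1 and x_2* = 2/7·m/p_2.
At p_1=12, p_2=9.36, m=40: x_1* = 5/7·40/12 = 2.381.

x_1* = 2.381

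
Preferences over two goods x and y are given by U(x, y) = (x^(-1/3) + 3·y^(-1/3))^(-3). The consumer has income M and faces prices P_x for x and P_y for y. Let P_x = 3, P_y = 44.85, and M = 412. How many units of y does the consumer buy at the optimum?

y* = 7.5106

MRS = MU_x/MU_y = (1/3)·(y/x)^(4/3). Set equal to P_x/P_y.
Solve for the ratio: y/x = [3·P_x/P_y]^(0.75).
With the ratio pinned down, the budget gives x* = M/(P_x + P_y·(y/x)) and y* = (y/x)·x*.
Numerically y/x = 0.29982, so x* = 412/(3 + 44.85·0.29982) = 25.0503 and y* = 0.29982·25.0503 = 7.5106.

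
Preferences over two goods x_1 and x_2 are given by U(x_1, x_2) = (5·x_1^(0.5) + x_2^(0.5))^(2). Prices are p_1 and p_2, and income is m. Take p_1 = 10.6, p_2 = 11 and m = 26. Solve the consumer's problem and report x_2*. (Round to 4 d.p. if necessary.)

x_2* = 0.0877

MRS = MU_x_1/MU_x_2 = 5·(x_2/x_1)^(0.5). Set equal to p_1/p_2.
Solve for the ratio: x_2/x_1 = [(1/5)·p_1/p_2]^(2).
Substitute x_2 = (x_2/x_1)·x_1 into the budget: x_1* = m/(p_1 + p_2·(x_2/x_1)).
Numerically x_2/x_1 = 0.037144, so x_1* = 26/(10.6 + 11·0.037144) = 2.3618 and x_2* = 0.037144·2.3618 = 0.0877.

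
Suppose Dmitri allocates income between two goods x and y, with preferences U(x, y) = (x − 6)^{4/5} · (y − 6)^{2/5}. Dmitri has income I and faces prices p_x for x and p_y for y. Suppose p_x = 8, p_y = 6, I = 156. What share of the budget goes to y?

share on y = 0.3846

This is Cobb-Douglas in (x−6, y−6): tangency gives 0.8·p_y·(y−6) = 0.4·p_x·(x−6).
Substituting into the budget: x* = 6 + 2/3·(I − 6·p_x − 6·p_y)/p_x, and y* = 6 + 1/3·(…)/p_y.
Discretionary income = 156 − 6·8 − 6·6 = 72; x* = 6 + 2/3·72/8 = 12; y* = 6 + 1/3·72/6 = 10.
Expenditure on y: 6·10 = 60; share = 0.3846.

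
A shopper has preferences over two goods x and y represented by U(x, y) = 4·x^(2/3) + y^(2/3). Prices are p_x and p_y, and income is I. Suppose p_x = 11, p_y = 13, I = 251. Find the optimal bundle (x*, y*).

MU_x ∝ 4·x^(-1/3), MU_y ∝ y^(-1/3), so MRS = 4·(y/x)^(1/3) = p_x/p_y.
Hence y/x = ((1/4)·p_x/p_y)^(1/(1/3)), i.e. raised to the 3 power.
Substitute y = (y/x)·x into the budget: x* = I/(p_x + p_y·(y/x)).
Numerically y/x = 0.009466, so x* = 251/(11 + 13·0.009466) = 22.5657 and y* = 0.009466·22.5657 = 0.2136.

x* = 22.5657, y* = 0.2136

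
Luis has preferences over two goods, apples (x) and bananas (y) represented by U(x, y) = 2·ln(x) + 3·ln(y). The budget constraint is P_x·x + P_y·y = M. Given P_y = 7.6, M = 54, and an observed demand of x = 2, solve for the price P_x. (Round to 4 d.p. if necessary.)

P_x = 10.8

MU_x/MU_y = (2·y)/(3·x); tangency sets this equal to P_x/P_y.
Rearranging, P_y·y = (3/2)·P_x·x. Substituting into the budget gives P_x·x·(1 + (3/2)) = M.
Demand: x*(P_x,P_y,M) = 0.4·M/P_x and y* = 0.6·M/P_y.
Set x* = 2 in the demand function and solve for P_x: P_x = 10.8.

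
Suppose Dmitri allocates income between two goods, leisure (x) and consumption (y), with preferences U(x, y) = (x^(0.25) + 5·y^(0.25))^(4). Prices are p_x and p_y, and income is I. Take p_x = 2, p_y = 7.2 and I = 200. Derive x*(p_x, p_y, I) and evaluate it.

From the CES first-order condition, (1/5)·(y/x)^(0.75) = p_x/p_y.
Solve for the ratio: y/x = [5·p_x/p_y]^(4/3).
Substitute y = (y/x)·x into the budget: x* = I/(p_x + p_y·(y/x)).
Numerically y/x = 1.549613, so x* = 200/(2 + 7.2·1.549613) = 15.2008.

x* = 15.2008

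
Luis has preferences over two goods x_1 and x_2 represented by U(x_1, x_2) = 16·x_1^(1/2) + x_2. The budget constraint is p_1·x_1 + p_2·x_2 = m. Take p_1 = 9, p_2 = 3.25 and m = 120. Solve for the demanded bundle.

x_1* = 8.3457, x_2* = 13.812

MU_x_1 = 8/√x_1, MU_x_2 = 1. Tangency: 8/√x_1 = p_1/p_2.
Thus x_1* = (8·p_2/p_1)² — independent of m — with the rest of income spent on x_2.
Plugging in: x_1* = (8·3.25/9)² = 8.3457, x_2* = 13.812.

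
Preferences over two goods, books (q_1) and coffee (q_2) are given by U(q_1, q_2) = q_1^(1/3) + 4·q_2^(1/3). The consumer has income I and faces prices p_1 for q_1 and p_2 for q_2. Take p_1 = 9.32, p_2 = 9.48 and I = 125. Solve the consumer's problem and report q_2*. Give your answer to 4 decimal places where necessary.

Numerically q_2/q_1 = 7.798325, so q_1* = 125/(9.32 + 9.48·7.798325) = 1.5015 and q_2* = 7.798325·1.5015 = 11.7095.

q_2* = 11.7095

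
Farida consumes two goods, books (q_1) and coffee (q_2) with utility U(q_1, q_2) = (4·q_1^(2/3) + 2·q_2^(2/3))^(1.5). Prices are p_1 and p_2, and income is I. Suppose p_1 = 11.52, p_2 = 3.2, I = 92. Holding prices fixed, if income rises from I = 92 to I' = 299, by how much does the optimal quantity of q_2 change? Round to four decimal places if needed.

Δq_2* = 39.9976

From the CES first-order condition, 2·(q_2/q_1)^(1/3) = p_1/p_2.
Hence q_2/q_1 = ((1/2)·p_1/p_2)^(1/(1/3)), i.e. raised to the 3 power.
With the ratio pinned down, the budget gives q_1* = I/(p_1 + p_2·(q_2/q_1)) and q_2* = (q_2/q_1)·q_1*.
Numerically q_2/q_1 = 5.832, so q_1* = 92/(11.52 + 3.2·5.832) = 3.0481 and q_2* = 5.832·3.0481 = 17.7767.
At I' = 299: q_2* = 57.7743. Change: 57.7743 − 17.7767 = 39.9976.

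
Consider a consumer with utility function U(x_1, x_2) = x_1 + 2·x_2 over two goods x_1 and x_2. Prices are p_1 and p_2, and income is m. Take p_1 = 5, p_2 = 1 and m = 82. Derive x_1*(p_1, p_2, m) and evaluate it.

x_1* = 0

Perfect substitutes: compare marginal utility per dollar. 1/p_1 vs 2/p_2 → 0.2 vs 2.
x_2 gives more utility per dollar, so spend all income on x_2: x_2* = m/p_2, x_1* = 0.
Numerically: x_1* = 0, x_2* = 82.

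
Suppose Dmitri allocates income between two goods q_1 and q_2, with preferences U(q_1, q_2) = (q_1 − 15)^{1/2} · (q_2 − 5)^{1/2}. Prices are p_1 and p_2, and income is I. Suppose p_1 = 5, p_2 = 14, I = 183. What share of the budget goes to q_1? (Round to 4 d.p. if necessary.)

Discretionary income = 183 − 15·5 − 5·14 = 38; q_1* = 15 + 0.5·38/5 = 18.8; q_2* = 5 + 0.5·38/14 = 6.3571.
Expenditure on q_1: 5·18.8 = 94; share = 0.5137.

share on q_1 = 0.5137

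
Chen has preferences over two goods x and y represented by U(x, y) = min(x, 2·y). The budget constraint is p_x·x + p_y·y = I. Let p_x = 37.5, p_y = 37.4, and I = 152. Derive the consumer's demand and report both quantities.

x* = 2.7046, y* = 1.3523

With perfect complements, no substitution: consume in ratio x:y = 2:1.
Budget: p_x·x + p_y·(1/2)·x = I, so (2·p_x + p_y)·x = 2·I.
Demand: x*(p_x,p_y,I) = 2·I/(2·p_x + p_y), y* = I/(2·p_x + p_y).
Here 2·37.5 + 37.4 = 112.4, giving x* = 2.7046 and y* = 1.3523.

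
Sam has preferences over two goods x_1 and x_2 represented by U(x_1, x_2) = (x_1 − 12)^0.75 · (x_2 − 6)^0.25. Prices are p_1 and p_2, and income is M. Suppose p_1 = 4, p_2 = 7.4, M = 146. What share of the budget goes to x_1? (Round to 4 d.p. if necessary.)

Let x_1' = x_1−12, x_2' = x_2−6. MRS = 3·x_2'/x_1' = p_1/p_2.
Substituting into the budget: x_1* = 12 + 0.75·(M − 12·p_1 − 6·p_2)/p_1, and x_2* = 6 + 0.25·(…)/p_2.
Discretionary income = 146 − 12·4 − 6·7.4 = 53.6; x_1* = 12 + 0.75·53.6/4 = 22.05; x_2* = 6 + 0.25·53.6/7.4 = 7.8108.
Expenditure on x_1: 4·22.05 = 88.2; share = 0.6041.

share on x_1 = 0.6041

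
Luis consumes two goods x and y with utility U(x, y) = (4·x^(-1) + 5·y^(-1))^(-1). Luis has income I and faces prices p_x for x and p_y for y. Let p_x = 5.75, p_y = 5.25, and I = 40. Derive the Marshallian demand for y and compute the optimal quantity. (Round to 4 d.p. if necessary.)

y* = 3.9354

With the ratio pinned down, the budget gives x* = I/(p_x + p_y·(y/x)) and y* = (y/x)·x*.
Numerically y/x = 1.170063, so x* = 40/(5.75 + 5.25·1.170063) = 3.3634 and y* = 1.170063·3.3634 = 3.9354.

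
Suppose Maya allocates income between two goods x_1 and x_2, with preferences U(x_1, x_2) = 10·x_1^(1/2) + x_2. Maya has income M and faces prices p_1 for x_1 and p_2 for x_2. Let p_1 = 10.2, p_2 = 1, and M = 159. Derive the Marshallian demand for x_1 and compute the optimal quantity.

x_1* = 0.2403

Utility is quasi-linear in x_2; the FOC for x_1 is 5/√x_1 = p_1/p_2.
Solve: √x_1 = 5·p_2/p_1, so x_1*(p_1,p_2) = (5·p_2/p_1)², and x_2* = (M − p_1·x_1*)/p_2.
Plugging in: x_1* = (5·1/10.2)² = 0.2403.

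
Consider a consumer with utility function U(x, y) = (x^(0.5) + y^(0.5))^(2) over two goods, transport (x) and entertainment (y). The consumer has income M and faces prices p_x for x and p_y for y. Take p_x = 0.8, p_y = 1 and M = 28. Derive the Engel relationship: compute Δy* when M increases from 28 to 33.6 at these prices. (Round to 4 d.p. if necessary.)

Numerically y/x = 0.64, so x* = 28/(0.8 + 1·0.64) = 19.4444 and y* = 0.64·19.4444 = 12.4444.
At M' = 33.6: y* = 14.9333. Change: 14.9333 − 12.4444 = 2.4889.

Δy* = 2.4889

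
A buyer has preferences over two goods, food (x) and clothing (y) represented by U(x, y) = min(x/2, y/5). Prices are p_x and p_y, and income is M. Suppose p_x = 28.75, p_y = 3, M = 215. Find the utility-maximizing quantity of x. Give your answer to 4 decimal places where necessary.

x* = 5.931

Leontief preferences: the optimum is at the kink where x/2 = y/5, i.e. y = (5/2)·x.
Budget: p_x·x + p_y·(5/2)·x = M, so (2·p_x + 5·p_y)·x = 2·M.
Demand: x*(p_x,p_y,M) = 2·M/(2·p_x + 5·p_y), y* = 5·M/(2·p_x + 5·p_y).
Here 2·28.75 + 5·3 = 72.5, giving x* = 5.931.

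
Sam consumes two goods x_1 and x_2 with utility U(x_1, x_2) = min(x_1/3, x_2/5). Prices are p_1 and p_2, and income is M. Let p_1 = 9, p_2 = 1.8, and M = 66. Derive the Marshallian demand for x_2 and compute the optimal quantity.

x_2* = 9.1667

Leontief preferences: the optimum is at the kink where x_1/3 = x_2/5, i.e. x_2 = (5/3)·x_1.
Budget: p_1·x_1 + p_2·(5/3)·x_1 = M, so (3·p_1 + 5·p_2)·x_1 = 3·M.
Demand: x_1*(p_1,p_2,M) = 3·M/(3·p_1 + 5·p_2), x_2* = 5·M/(3·p_1 + 5·p_2).
Here 3·9 + 5·1.8 = 36, giving x_2* = 9.1667.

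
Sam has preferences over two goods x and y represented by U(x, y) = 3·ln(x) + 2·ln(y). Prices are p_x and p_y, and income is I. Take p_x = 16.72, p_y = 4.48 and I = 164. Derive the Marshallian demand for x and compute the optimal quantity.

MU_x/MU_y = (3·y)/(2·x); tangency sets this equal to p_x/p_y.
So 3·p_y·y = 2·p_x·x; combined with the budget, a share 0.6 of income goes to x.
Demand: x*(p_x,p_y,I) = 0.6·I/p_x and y* = 0.4·I/p_y.
At p_x=16.72, p_y=4.48, I=164: x* = 0.6·164/16.72 = 5.8852.

x* = 5.8852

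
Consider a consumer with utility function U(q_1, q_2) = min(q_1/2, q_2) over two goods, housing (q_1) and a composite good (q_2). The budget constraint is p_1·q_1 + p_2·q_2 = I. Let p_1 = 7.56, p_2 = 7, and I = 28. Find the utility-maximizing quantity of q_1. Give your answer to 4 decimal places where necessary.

q_1* = 2.5316

With perfect complements, no substitution: consume in ratio q_1:q_2 = 2:1.
Budget: p_1·q_1 + p_2·(1/2)·q_1 = I, so (2·p_1 + p_2)·q_1 = 2·I.
Demand: q_1*(p_1,p_2,I) = 2·I/(2·p_1 + p_2), q_2* = I/(2·p_1 + p_2).
Here 2·7.56 + 7 = 22.12, giving q_1* = 2.5316.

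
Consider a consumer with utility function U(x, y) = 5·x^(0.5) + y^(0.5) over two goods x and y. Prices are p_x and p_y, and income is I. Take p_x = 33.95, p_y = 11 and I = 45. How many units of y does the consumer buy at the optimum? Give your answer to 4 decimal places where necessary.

With the ratio pinned down, the budget gives x* = I/(p_x + p_y·(y/x)) and y* = (y/x)·x*.
Numerically y/x = 0.381026, so x* = 45/(33.95 + 11·0.381026) = 1.1798 and y* = 0.381026·1.1798 = 0.4495.

y* = 0.4495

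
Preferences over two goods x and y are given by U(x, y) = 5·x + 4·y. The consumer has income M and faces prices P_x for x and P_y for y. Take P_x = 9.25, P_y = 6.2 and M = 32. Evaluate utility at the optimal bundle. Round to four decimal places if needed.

V = 20.6452

y gives more utility per dollar, so spend all income on y: y* = M/P_y, x* = 0.
Numerically: x* = 0, y* = 5.1613.
Utility at the optimum: U(0, 5.1613) = 20.6452.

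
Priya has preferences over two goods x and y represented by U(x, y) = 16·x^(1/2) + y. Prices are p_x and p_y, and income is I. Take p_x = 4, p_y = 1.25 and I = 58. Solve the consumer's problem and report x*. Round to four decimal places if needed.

x* = 6.25

Set MRS = p_x/p_y: 8·x^(−1/2) = p_x/p_y.
Thus x* = (8·p_y/p_x)² — independent of I — with the rest of income spent on y.
Plugging in: x* = (8·1.25/4)² = 6.25.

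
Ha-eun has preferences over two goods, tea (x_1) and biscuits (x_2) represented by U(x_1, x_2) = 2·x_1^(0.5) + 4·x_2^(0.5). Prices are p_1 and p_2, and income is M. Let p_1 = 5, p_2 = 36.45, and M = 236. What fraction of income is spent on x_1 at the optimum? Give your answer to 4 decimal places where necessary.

share on x_1 = 0.6457

MRS = MU_x_1/MU_x_2 = (1/2)·(x_2/x_1)^(0.5). Set equal to p_1/p_2.
Solve for the ratio: x_2/x_1 = [2·p_1/p_2]^(2).
With the ratio pinned down, the budget gives x_1* = M/(p_1 + p_2·(x_2/x_1)) and x_2* = (x_2/x_1)·x_1*.
Numerically x_2/x_1 = 0.075267, so x_1* = 236/(5 + 36.45·0.075267) = 30.4772 and x_2* = 0.075267·30.4772 = 2.2939.
Expenditure on x_1: 5·30.4772 = 152.3862; share = 0.6457.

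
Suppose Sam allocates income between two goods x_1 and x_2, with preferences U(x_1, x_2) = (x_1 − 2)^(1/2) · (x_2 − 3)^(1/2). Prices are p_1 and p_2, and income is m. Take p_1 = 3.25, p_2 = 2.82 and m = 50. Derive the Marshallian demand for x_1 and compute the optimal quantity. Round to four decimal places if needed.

MRS = (x_2−3)/(x_1−2). Tangency with p_1/p_2 gives x_2−3 = (p_1/p_2)·(x_1−2).
Substituting into the budget: x_1* = 2 + 0.5·(m − 2·p_1 − 3·p_2)/p_1, and x_2* = 3 + 0.5·(…)/p_2.
Discretionary income = 50 − 2·3.25 − 3·2.82 = 35.04; x_1* = 2 + 0.5·35.04/3.25 = 7.3908.

x_1* = 7.3908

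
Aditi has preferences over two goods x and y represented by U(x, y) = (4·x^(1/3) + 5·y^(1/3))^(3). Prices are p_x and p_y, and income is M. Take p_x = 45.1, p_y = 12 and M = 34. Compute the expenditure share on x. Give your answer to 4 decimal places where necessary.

Numerically y/x = 10.182583, so x* = 34/(45.1 + 12·10.182583) = 0.2032 and y* = 10.182583·0.2032 = 2.0695.
Expenditure on x: 45.1·0.2032 = 9.1661; share = 0.2696.

share on x = 0.2696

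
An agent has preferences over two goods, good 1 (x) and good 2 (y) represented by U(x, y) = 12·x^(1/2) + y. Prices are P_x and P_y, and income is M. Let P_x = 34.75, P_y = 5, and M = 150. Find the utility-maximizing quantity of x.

x* = 0.7453

Thus x* = (6·P_y/P_x)² — independent of M — with the rest of income spent on y.
Plugging in: x* = (6·5/34.75)² = 0.7453.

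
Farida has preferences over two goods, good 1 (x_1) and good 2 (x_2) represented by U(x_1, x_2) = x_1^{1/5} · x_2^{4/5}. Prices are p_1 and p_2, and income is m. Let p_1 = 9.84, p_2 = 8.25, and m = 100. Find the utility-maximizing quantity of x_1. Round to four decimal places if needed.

x_1* = 2.0325

At p_1=9.84, p_2=8.25, m=100: x_1* = 0.2·100/9.84 = 2.0325.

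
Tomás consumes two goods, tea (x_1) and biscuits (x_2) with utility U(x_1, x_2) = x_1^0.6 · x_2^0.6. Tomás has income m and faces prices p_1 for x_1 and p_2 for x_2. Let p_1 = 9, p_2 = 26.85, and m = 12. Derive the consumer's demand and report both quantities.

x_1* = 0.6667, x_2* = 0.2235

Tangency: MRS = x_2/x_1 = p_1/p_2.
So 0.6·p_2·x_2 = 0.6·p_1·x_1; combined with the budget, a share 0.5 of income goes to x_1.
Demand: x_1*(p_1,p_2,m) = 0.5·m/p_1 and x_2* = 0.5·m/p_2.
At p_1=9, p_2=26.85, m=12: x_1* = 0.5·12/9 = 0.6667, x_2* = 0.2235.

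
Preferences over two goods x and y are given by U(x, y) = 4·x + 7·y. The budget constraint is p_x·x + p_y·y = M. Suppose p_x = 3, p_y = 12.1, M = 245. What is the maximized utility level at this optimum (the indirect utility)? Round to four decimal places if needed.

V = 326.6667

Linear utility — the consumer picks whichever good has higher MU/price: 4/3 = 1.3333 vs 7/12.1 = 0.5785.
x gives more utility per dollar, so spend all income on x: x* = M/p_x, y* = 0.
Numerically: x* = 81.6667, y* = 0.
Utility at the optimum: U(81.6667, 0) = 326.6667.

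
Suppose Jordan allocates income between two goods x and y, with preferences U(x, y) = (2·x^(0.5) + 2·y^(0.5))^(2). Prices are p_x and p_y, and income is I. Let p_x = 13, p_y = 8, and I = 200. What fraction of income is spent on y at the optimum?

From the CES first-order condition, (y/x)^(0.5) = p_x/p_y.
Hence y/x = (p_x/p_y)^(1/(0.5)), i.e. raised to the 2 power.
With the ratio pinned down, the budget gives x* = I/(p_x + p_y·(y/x)) and y* = (y/x)·x*.
Numerically y/x = 2.640625, so x* = 200/(13 + 8·2.640625) = 5.8608 and y* = 2.640625·5.8608 = 15.4762.
Expenditure on y: 8·15.4762 = 123.8095; share = 0.619.

share on y = 0.619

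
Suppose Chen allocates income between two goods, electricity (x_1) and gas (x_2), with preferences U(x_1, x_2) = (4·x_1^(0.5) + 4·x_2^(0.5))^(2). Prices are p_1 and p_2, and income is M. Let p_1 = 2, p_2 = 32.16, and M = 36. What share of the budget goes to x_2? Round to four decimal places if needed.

share on x_2 = 0.0585

Numerically x_2/x_1 = 0.003867, so x_1* = 36/(2 + 32.16·0.003867) = 16.9461 and x_2* = 0.003867·16.9461 = 0.0655.
Expenditure on x_2: 32.16·0.0655 = 2.1077; share = 0.0585.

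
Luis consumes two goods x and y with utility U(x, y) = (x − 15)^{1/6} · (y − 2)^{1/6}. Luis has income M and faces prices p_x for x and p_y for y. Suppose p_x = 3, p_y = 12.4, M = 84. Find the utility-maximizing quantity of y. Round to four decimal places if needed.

After buying the subsistence bundle (15, 2), a share 0.5 of the remaining income goes to x: x* = 15 + 0.5·(M − 15p_x − 2p_y)/p_x.
Discretionary income = 84 − 15·3 − 2·12.4 = 14.2; y* = 2 + 0.5·14.2/12.4 = 2.5726.

y* = 2.5726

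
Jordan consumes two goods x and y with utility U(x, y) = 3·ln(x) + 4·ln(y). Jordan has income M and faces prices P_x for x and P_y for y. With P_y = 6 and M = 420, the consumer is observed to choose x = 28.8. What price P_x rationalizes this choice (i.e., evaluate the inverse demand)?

MU_x/MU_y = (3·y)/(4·x); tangency sets this equal to P_x/P_y.
So 3·P_y·y = 4·P_x·x; combined with the budget, a share 3/7 of income goes to x.
Demand: x*(P_x,P_y,M) = 3/7·M/P_x and y* = 4/7·M/P_y.
Set x* = 28.8 in the demand function and solve for P_x: P_x = 6.25.

P_x = 6.25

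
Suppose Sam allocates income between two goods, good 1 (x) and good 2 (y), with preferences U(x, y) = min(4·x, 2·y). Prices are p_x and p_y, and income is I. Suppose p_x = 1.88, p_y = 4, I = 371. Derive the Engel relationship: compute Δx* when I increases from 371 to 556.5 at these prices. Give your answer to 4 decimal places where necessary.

Demand: x*(p_x,p_y,I) = 2·I/(2·p_x + 4·p_y), y* = 4·I/(2·p_x + 4·p_y).
Here 2·1.88 + 4·4 = 19.76, giving x* = 37.5506.
At I' = 556.5: x* = 56.3259. Change: 56.3259 − 37.5506 = 18.7753.

Δx* = 18.7753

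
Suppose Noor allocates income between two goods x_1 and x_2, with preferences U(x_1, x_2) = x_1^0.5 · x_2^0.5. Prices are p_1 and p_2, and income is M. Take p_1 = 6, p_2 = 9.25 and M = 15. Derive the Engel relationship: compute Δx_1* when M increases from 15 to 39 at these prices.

Δx_1* = 2

The MRS is x_2/x_1. Set MRS = p_1/p_2.
So 0.5·p_2·x_2 = 0.5·p_1·x_1; combined with the budget, a share 0.5 of income goes to x_1.
Demand: x_1*(p_1,p_2,M) = 0.5·M/p_1 and x_2* = 0.5·M/p_2.
At p_1=6, p_2=9.25, M=15: x_1* = 0.5·15/6 = 1.25.
At M' = 39: x_1* = 3.25. Change: 3.25 − 1.25 = 2.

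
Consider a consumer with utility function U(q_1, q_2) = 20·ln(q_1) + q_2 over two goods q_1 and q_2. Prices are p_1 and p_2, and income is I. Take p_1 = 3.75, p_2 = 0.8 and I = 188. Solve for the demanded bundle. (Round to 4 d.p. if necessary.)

q_1* = 4.2667, q_2* = 215

Set MRS = p_1/p_2: (20/q_1)/1 = p_1/p_2.
So q_1*(p_1,p_2) = 20·p_2/p_1, independent of income; and q_2* = (I − 20·p_2)/p_2.
At the given prices: q_1* = 20·0.8/3.75 = 4.2667, and q_2* = 215.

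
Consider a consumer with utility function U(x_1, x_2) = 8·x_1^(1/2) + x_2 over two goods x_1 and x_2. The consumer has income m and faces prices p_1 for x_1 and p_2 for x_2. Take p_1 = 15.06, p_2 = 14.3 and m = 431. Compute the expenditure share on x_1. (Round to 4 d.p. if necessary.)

share on x_1 = 0.5041

Set MRS = p_1/p_2: 4·x_1^(−1/2) = p_1/p_2.
Thus x_1* = (4·p_2/p_1)² — independent of m — with the rest of income spent on x_2.
Plugging in: x_1* = (4·14.3/15.06)² = 14.4259, x_2* = 14.9473.
Expenditure on x_1: 15.06·14.4259 = 217.2537; share = 0.5041.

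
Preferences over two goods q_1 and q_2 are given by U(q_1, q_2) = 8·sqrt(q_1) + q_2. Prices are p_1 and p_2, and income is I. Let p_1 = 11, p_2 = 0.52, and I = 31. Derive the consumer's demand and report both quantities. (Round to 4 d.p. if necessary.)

q_1* = 0.0358, q_2* = 58.859

Thus q_1* = (4·p_2/p_1)² — independent of I — with the rest of income spent on q_2.
Plugging in: q_1* = (4·0.52/11)² = 0.0358, q_2* = 58.859.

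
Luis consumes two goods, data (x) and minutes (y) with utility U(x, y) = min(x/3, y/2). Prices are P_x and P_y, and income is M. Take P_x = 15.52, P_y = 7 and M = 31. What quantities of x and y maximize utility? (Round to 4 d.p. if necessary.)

x* = 1.5357, y* = 1.0238

With perfect complements, no substitution: consume in ratio x:y = 3:2.
Budget: P_x·x + P_y·(2/3)·x = M, so (3·P_x + 2·P_y)·x = 3·M.
Demand: x*(P_x,P_y,M) = 3·M/(3·P_x + 2·P_y), y* = 2·M/(3·P_x + 2·P_y).
Here 3·15.52 + 2·7 = 60.56, giving x* = 1.5357 and y* = 1.0238.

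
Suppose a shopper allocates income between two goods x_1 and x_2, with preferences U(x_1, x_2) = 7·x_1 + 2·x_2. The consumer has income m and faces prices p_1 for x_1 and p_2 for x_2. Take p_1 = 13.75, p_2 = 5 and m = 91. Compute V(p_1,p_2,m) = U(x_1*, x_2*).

V = 46.3273

Linear utility — the consumer picks whichever good has higher MU/price: 7/13.75 = 0.5091 vs 2/5 = 0.4.
x_1 gives more utility per dollar, so spend all income on x_1: x_1* = m/p_1, x_2* = 0.
Numerically: x_1* = 6.6182, x_2* = 0.
Utility at the optimum: U(6.6182, 0) = 46.3273.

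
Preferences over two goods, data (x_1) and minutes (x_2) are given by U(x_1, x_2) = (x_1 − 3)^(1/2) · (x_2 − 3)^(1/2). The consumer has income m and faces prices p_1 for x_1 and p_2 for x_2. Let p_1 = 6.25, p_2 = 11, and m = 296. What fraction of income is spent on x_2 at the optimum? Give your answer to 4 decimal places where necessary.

share on x_2 = 0.5241

MRS = (x_2−3)/(x_1−3). Tangency with p_1/p_2 gives x_2−3 = (p_1/p_2)·(x_1−3).
After buying the subsistence bundle (3, 3), a share 0.5 of the remaining income goes to x_1: x_1* = 3 + 0.5·(m − 3p_1 − 3p_2)/p_1.
Discretionary income = 296 − 3·6.25 − 3·11 = 244.25; x_1* = 3 + 0.5·244.25/6.25 = 22.54; x_2* = 3 + 0.5·244.25/11 = 14.1023.
Expenditure on x_2: 11·14.1023 = 155.125; share = 0.5241.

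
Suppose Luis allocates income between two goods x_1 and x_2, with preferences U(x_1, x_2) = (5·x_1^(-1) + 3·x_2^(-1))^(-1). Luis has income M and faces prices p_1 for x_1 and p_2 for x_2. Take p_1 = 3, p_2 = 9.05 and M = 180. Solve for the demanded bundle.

MRS = MU_x_1/MU_x_2 = (5/3)·(x_2/x_1)^(2). Set equal to p_1/p_2.
Hence x_2/x_1 = ((3/5)·p_1/p_2)^(1/(2)), i.e. raised to the 0.5 power.
With the ratio pinned down, the budget gives x_1* = M/(p_1 + p_2·(x_2/x_1)) and x_2* = (x_2/x_1)·x_1*.
Numerically x_2/x_1 = 0.445976, so x_1* = 180/(3 + 9.05·0.445976) = 25.5824 and x_2* = 0.445976·25.5824 = 11.4091.

x_1* = 25.5824, x_2* = 11.4091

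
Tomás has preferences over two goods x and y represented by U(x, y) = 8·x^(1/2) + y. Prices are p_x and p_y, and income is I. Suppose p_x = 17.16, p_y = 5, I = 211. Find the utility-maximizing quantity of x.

Set MRS = p_x/p_y: 4·x^(−1/2) = p_x/p_y.
Thus x* = (4·p_y/p_x)² — independent of I — with the rest of income spent on y.
Plugging in: x* = (4·5/17.16)² = 1.3584.

x* = 1.3584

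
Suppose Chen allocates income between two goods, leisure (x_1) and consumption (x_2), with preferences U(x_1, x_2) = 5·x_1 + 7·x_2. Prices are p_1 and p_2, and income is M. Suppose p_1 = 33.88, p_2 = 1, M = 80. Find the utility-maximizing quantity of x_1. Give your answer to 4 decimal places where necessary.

x_1* = 0

x_2 gives more utility per dollar, so spend all income on x_2: x_2* = M/p_2, x_1* = 0.
Numerically: x_1* = 0, x_2* = 80.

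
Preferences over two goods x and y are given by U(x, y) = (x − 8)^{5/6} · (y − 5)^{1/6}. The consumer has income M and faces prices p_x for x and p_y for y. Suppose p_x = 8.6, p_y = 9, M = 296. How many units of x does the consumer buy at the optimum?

x* = 25.655

This is Cobb-Douglas in (x−8, y−5): tangency gives 5/6·p_y·(y−5) = 1/6·p_x·(x−8).
After buying the subsistence bundle (8, 5), a share 5/6 of the remaining income goes to x: x* = 8 + 5/6·(M − 8p_x − 5p_y)/p_x.
Discretionary income = 296 − 8·8.6 − 5·9 = 182.2; x* = 8 + 5/6·182.2/8.6 = 25.655.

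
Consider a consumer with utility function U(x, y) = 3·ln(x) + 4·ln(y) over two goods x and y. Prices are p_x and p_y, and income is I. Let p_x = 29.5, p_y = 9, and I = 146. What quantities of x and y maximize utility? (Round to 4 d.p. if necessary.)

x* = 2.1211, y* = 9.2698

Tangency: MRS = (3/4)·y/x = p_x/p_y.
So 3·p_y·y = 4·p_x·x; combined with the budget, a share 3/7 of income goes to x.
Demand: x*(p_x,p_y,I) = 3/7·I/p_x and y* = 4/7·I/p_y.
At p_x=29.5, p_y=9, I=146: x* = 3/7·146/29.5 = 2.1211, y* = 9.2698.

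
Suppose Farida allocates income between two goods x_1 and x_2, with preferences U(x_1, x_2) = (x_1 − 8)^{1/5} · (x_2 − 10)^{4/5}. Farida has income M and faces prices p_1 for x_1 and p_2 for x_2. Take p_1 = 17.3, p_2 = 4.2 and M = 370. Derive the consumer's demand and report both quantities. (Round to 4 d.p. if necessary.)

x_1* = 10.1919, x_2* = 46.1143

MRS = (1/4)·(x_2−10)/(x_1−8). Tangency with p_1/p_2 gives x_2−10 = 4·(p_1/p_2)·(x_1−8).
After buying the subsistence bundle (8, 10), a share 0.2 of the remaining income goes to x_1: x_1* = 8 + 0.2·(M − 8p_1 − 10p_2)/p_1.
Discretionary income = 370 − 8·17.3 − 10·4.2 = 189.6; x_1* = 8 + 0.2·189.6/17.3 = 10.1919; x_2* = 10 + 0.8·189.6/4.2 = 46.1143.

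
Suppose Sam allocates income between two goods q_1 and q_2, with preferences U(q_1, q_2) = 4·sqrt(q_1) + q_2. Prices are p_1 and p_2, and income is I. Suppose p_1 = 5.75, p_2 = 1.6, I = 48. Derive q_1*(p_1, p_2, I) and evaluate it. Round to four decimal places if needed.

q_1* = 0.3097

MU_q_1 = 2/√q_1, MU_q_2 = 1. Tangency: 2/√q_1 = p_1/p_2.
Thus q_1* = (2·p_2/p_1)² — independent of I — with the rest of income spent on q_2.
Plugging in: q_1* = (2·1.6/5.75)² = 0.3097.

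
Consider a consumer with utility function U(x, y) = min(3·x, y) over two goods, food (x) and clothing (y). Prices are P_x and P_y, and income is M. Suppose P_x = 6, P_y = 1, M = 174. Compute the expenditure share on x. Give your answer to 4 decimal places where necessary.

share on x = 0.6667

With perfect complements, no substitution: consume in ratio x:y = 1:3.
Budget: P_x·x + P_y·3·x = M, so (P_x + 3·P_y)·x = M.
Demand: x*(P_x,P_y,M) = M/(P_x + 3·P_y), y* = 3·M/(P_x + 3·P_y).
Here 6 + 3·1 = 9, giving x* = 19.3333 and y* = 58.
Expenditure on x: 6·19.3333 = 116; share = 0.6667.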